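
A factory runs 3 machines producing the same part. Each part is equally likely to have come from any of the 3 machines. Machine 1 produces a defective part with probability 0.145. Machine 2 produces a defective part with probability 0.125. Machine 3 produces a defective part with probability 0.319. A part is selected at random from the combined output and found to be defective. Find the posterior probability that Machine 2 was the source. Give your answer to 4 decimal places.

Tabulate prior·likelihood by source: [1] prior 0.333333, lik 0.145, product 0.04833; [2] prior 0.333333, lik 0.125, product 0.04167; [3] prior 0.333333, lik 0.319, product 0.1063.
Normalizing constant = 0.19633; the posterior for Machine 2 is its product over the sum, 0.04167/0.19633 = 0.2122.

Posterior probability ≈ 0.2122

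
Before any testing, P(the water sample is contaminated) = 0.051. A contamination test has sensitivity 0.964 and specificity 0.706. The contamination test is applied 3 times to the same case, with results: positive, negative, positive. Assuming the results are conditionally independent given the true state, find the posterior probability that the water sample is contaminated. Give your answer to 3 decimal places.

Let H be the event that the water sample is contaminated; start with P(H) = 0.051. P('positive'|H) = 0.964, P('positive'|¬H) = 0.294.
Update on result 1 ('positive'): P(H) ← 0.964·0.0510 / (0.964·0.0510 + 0.294·0.9490) = 0.049164/0.32817 = 0.1498.
Update on result 2 ('negative'): P(H) ← 0.036·0.1498 / (0.036·0.1498 + 0.706·0.8502) = 0.0053933/0.60563 = 0.0089.
Update on result 3 ('positive'): P(H) ← 0.964·0.0089 / (0.964·0.0089 + 0.294·0.9911) = 0.0085847/0.29997 = 0.0286.

Posterior P(H) ≈ 0.029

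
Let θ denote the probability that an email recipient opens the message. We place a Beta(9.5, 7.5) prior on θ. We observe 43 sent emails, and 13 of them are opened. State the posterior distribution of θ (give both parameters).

The binomial likelihood is conjugate to the Beta prior: with 13 successes and 30 failures, the posterior is Beta(9.5+13, 7.5+30) = Beta(22.5, 37.5).

Posterior: Beta(22.5, 37.5)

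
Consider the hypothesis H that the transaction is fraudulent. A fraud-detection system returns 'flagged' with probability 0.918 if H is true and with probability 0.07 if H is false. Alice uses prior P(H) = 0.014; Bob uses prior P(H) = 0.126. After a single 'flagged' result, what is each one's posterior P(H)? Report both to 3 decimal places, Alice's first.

P('+'|H) = 0.918, P('+'|¬H) = 0.07.
Alice: numerator 0.918·0.014 = 0.012852; evidence = 0.012852+0.07·0.986 = 0.081872; posterior = 0.157.
Bob: numerator 0.918·0.126 = 0.11567; evidence = 0.11567+0.07·0.874 = 0.17685; posterior = 0.654.

Alice: 0.157; Bob: 0.654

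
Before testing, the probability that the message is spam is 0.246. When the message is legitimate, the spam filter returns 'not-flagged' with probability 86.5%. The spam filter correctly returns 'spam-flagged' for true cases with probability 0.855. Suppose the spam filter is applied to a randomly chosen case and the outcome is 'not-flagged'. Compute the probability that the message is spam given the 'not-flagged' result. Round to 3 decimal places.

Let H be the event that the message is spam. P(H) = 0.246, so P(¬H) = 0.754. With E the 'not-flagged' result, P(E|H) = 0.145 and P(E|¬H) = 0.865.
P(E) = 0.145·0.246 + 0.865·0.754 = 0.035670 + 0.65221 = 0.68788.
By Bayes' theorem, P(H|E) = 0.035670 / 0.68788 = 0.052.

P(H | E) ≈ 0.052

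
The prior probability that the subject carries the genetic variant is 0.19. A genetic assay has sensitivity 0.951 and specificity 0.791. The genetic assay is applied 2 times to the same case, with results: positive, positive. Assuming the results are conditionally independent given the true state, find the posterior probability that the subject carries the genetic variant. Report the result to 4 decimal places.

With H the event that the subject carries the genetic variant, the joint likelihood of the observed sequence is P(data|H) = 0.951·0.951 = 0.90440 and P(data|¬H) = 0.209·0.209 = 0.043681.
Bayes: P(H|data) = 0.19·0.90440 / (0.19·0.90440 + 0.81·0.043681) = 0.17184/0.20722 = 0.8293.

Posterior P(H) ≈ 0.8293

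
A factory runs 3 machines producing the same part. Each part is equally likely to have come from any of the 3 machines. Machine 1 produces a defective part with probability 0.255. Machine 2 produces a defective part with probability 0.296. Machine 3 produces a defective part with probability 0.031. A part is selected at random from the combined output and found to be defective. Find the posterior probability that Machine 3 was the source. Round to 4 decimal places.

Posterior probability ≈ 0.0533

P(defective|M1) = 0.255; P(defective|M2) = 0.296; P(defective|M3) = 0.031.
Prior × likelihood for each source: 0.333333·0.255=0.08500, 0.333333·0.296=0.09867, 0.333333·0.031=0.01033. Summing gives P(defective) = 0.19400.
P(Machine 3 | defective) = 0.01033 / 0.19400 = 0.0533.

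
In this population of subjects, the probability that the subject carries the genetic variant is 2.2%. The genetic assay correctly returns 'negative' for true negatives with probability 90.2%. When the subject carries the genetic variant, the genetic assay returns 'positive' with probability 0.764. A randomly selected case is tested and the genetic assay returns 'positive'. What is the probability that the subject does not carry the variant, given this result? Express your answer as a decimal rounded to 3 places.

P(¬H | E) ≈ 0.851

Let H be the event that the subject carries the genetic variant. P(H) = 0.022, so P(¬H) = 0.978. With E the 'positive' result, P(E|H) = 0.764 and P(E|¬H) = 0.098.
P(E) = 0.764·0.022 + 0.098·0.978 = 0.016808 + 0.095844 = 0.11265.
By Bayes' theorem, P(H|E) = 0.016808 / 0.11265 = 0.149. Hence P(¬H|E) = 1 − 0.149 = 0.851.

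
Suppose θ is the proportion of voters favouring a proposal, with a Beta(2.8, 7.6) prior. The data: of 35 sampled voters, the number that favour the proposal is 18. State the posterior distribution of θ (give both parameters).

The binomial likelihood is conjugate to the Beta prior: with 18 successes and 17 failures, the posterior is Beta(2.8+18, 7.6+17) = Beta(20.8, 24.6).

Posterior: Beta(20.8, 24.6)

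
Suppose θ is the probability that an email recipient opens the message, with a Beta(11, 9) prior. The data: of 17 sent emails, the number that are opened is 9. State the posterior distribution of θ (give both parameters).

Posterior: Beta(20, 17)

Observing 9 successes and 8 failures updates Beta(11, 9) by adding the success and failure counts to the two shape parameters: α = 11+9 = 20, β = 9+8 = 17.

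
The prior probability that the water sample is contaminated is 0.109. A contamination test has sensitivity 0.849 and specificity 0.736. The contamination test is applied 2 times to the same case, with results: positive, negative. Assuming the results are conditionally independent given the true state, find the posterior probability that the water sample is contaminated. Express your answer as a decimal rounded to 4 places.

With H the event that the water sample is contaminated, the joint likelihood of the observed sequence is P(data|H) = 0.849·0.151 = 0.12820 and P(data|¬H) = 0.264·0.736 = 0.19430.
Bayes: P(H|data) = 0.109·0.12820 / (0.109·0.12820 + 0.891·0.19430) = 0.013974/0.18710 = 0.0747.

Posterior P(H) ≈ 0.0747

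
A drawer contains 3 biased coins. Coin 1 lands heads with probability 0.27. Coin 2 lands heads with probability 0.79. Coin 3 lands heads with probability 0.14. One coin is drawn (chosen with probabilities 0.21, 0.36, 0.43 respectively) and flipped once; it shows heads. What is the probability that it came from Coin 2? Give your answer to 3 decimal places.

P(heads|C1) = 0.27; P(heads|C2) = 0.79; P(heads|C3) = 0.14.
Prior × likelihood for each source: 0.21·0.27=0.05670, 0.36·0.79=0.2844, 0.43·0.14=0.06020. Summing gives P(heads) = 0.40130.
P(Coin 2 | heads) = 0.2844 / 0.40130 = 0.709.

Posterior probability ≈ 0.709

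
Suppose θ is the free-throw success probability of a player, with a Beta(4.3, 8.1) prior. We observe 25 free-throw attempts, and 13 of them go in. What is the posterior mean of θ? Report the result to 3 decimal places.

Observing 13 successes and 12 failures updates Beta(4.3, 8.1) by adding the success and failure counts to the two shape parameters: α = 4.3+13 = 17.3, β = 8.1+12 = 20.1.
Posterior mean = α/(α+β) = 17.3/37.4 = 0.463.

Posterior mean ≈ 0.463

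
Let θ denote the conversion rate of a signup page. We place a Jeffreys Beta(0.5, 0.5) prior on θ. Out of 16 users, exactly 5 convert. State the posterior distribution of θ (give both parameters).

Posterior: Beta(5.5, 11.5)

Observing 5 successes and 11 failures updates Beta(0.5, 0.5) by adding the success and failure counts to the two shape parameters: α = 0.5+5 = 5.5, β = 0.5+11 = 11.5.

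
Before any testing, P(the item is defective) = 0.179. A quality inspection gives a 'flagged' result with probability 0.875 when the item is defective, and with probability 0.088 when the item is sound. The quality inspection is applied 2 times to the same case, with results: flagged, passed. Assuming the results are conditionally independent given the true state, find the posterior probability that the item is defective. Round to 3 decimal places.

With H the event that the item is defective, the joint likelihood of the observed sequence is P(data|H) = 0.875·0.125 = 0.10938 and P(data|¬H) = 0.088·0.912 = 0.080256.
Bayes: P(H|data) = 0.179·0.10938 / (0.179·0.10938 + 0.821·0.080256) = 0.019578/0.085468 = 0.2291.

Posterior P(H) ≈ 0.229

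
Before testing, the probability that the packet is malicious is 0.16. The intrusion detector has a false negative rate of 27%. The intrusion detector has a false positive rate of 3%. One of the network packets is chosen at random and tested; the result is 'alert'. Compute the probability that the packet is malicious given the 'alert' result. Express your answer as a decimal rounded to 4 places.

Write H for 'the packet is malicious'. Prior odds H:¬H = 0.16/0.84 = 0.19048. For the 'alert' outcome, the likelihood ratio is 0.73/0.03 = 24.333.
Posterior odds = 0.19048 × 24.333 = 4.6349, so P(H|E) = 4.6349/(1+4.6349) = 0.8225.

P(H | E) ≈ 0.8225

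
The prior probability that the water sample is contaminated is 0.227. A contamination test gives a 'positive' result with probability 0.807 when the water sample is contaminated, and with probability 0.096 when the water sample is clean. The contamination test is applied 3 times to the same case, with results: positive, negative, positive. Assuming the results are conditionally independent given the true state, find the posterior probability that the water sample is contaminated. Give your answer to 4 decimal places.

Let H be the event that the water sample is contaminated; start with P(H) = 0.227. P('positive'|H) = 0.807, P('positive'|¬H) = 0.096.
Update on result 1 ('positive'): P(H) ← 0.807·0.2270 / (0.807·0.2270 + 0.096·0.7730) = 0.18319/0.25740 = 0.7117.
Update on result 2 ('negative'): P(H) ← 0.193·0.7117 / (0.193·0.7117 + 0.904·0.2883) = 0.13736/0.39798 = 0.3451.
Update on result 3 ('positive'): P(H) ← 0.807·0.3451 / (0.807·0.3451 + 0.096·0.6549) = 0.27852/0.34139 = 0.8159.

Posterior P(H) ≈ 0.8159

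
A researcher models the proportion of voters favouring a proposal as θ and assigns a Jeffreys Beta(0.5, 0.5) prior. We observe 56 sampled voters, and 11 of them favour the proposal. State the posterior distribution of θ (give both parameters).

Observing 11 successes and 45 failures updates Beta(0.5, 0.5) by adding the success and failure counts to the two shape parameters: α = 0.5+11 = 11.5, β = 0.5+45 = 45.5.

Posterior: Beta(11.5, 45.5)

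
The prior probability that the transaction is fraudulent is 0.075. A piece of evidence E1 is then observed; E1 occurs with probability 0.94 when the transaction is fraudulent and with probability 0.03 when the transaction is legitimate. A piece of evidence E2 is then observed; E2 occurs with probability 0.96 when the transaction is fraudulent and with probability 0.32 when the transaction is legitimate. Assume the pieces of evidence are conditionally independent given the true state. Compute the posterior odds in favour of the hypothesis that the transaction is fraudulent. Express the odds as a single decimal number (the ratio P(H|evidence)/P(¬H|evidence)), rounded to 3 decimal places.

Prior odds = 0.075/(1−0.075) = 0.081081. In log-odds, ln(0.081081) = -2.5123.
Add log likelihood ratios: ln(31.333) + ln(3.0000) = 4.5433.
Posterior log-odds = 2.0310, so posterior odds = exp(2.0310) = 7.6216.

Posterior odds ≈ 7.622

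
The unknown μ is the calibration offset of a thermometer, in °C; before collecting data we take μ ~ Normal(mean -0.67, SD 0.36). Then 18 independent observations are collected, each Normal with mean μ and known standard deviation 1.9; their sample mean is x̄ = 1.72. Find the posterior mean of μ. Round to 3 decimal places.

Prior precision 1/τ₀² = 1/0.36² = 7.71605; data precision n/σ² = 18/1.9² = 4.98615.
Posterior precision = 7.71605 + 4.98615 = 12.7022.
Posterior mean = (7.71605·-0.67 + 4.98615·1.72) / 12.7022 = 0.268.

Posterior mean ≈ 0.268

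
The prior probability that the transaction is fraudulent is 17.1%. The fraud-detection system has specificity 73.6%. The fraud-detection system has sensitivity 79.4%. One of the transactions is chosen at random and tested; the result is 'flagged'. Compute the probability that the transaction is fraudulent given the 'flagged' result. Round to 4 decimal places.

Write H for 'the transaction is fraudulent'. Prior odds H:¬H = 0.171/0.829 = 0.20627. For the 'flagged' outcome, the likelihood ratio is 0.794/0.264 = 3.0076.
Posterior odds = 0.20627 × 3.0076 = 0.62038, so P(H|E) = 0.62038/(1+0.62038) = 0.3829.

P(H | E) ≈ 0.3829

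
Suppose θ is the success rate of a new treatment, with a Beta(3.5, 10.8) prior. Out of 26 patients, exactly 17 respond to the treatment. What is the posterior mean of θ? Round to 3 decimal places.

Observing 17 successes and 9 failures updates Beta(3.5, 10.8) by adding the success and failure counts to the two shape parameters: α = 3.5+17 = 20.5, β = 10.8+9 = 19.8.
E[θ | data] = 20.5/(20.5+19.8) = 0.509.

Posterior mean ≈ 0.509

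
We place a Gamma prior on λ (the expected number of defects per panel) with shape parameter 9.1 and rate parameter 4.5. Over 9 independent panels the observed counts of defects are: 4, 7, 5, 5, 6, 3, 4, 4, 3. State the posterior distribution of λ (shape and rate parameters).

Posterior: Gamma(shape=50.1, rate=13.5)

Total count ∑xᵢ = 41 over n = 9 panels.
Gamma is conjugate to the Poisson likelihood: posterior is Gamma(shape = 9.1+41 = 50.1, rate = 4.5+9 = 13.5).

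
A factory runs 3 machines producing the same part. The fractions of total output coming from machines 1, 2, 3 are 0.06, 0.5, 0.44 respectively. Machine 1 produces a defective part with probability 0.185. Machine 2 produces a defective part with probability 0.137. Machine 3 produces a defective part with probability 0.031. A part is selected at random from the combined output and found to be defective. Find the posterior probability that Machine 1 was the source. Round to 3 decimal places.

Posterior probability ≈ 0.119

P(defective|M1) = 0.185; P(defective|M2) = 0.137; P(defective|M3) = 0.031.
Prior × likelihood for each source: 0.06·0.185=0.01110, 0.5·0.137=0.06850, 0.44·0.031=0.01364. Summing gives P(defective) = 0.093240.
P(Machine 1 | defective) = 0.01110 / 0.093240 = 0.119.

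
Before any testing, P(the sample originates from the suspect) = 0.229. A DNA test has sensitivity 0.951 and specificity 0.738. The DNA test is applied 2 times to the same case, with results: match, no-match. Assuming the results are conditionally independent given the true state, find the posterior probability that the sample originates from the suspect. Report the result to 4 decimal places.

Posterior P(H) ≈ 0.0668

Let H be the event that the sample originates from the suspect; start with P(H) = 0.229. P('match'|H) = 0.951, P('match'|¬H) = 0.262.
Update on result 1 ('match'): P(H) ← 0.951·0.2290 / (0.951·0.2290 + 0.262·0.7710) = 0.21778/0.41978 = 0.5188.
Update on result 2 ('no-match'): P(H) ← 0.049·0.5188 / (0.049·0.5188 + 0.738·0.4812) = 0.025421/0.38055 = 0.0668.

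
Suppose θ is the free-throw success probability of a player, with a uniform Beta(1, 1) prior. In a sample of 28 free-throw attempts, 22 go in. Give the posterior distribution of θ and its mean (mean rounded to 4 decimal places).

Observing 22 successes and 6 failures updates Beta(1, 1) by adding the success and failure counts to the two shape parameters: α = 1+22 = 23, β = 1+6 = 7.
Posterior mean = α/(α+β) = 23/30 = 0.7667.

Posterior: Beta(23, 7); mean ≈ 0.7667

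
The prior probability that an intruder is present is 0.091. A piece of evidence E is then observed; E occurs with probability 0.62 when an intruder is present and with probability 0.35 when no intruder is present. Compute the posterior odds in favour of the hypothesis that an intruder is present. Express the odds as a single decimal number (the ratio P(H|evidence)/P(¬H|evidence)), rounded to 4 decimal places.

Posterior odds ≈ 0.1773

Prior odds = 0.091/(1−0.091) = 0.10011.
Likelihood ratio for E = 0.62/0.35 = 1.7714.
Posterior odds = prior odds × LR = 0.17734.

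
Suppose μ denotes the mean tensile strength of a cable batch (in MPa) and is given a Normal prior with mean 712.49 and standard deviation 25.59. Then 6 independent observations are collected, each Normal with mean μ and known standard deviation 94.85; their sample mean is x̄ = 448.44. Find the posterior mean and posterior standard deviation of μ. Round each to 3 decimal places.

Posterior mean ≈ 632.225; posterior SD ≈ 21.349

With known σ, the Normal prior is conjugate. Weight on the data is w = (n/σ²)/(n/σ² + 1/τ₀²) = 0.00066692/(0.00066692+0.00152707) = 0.30398.
Posterior mean = w·x̄ + (1−w)·μ₀ = 0.30398·448.44 + 0.69602·712.49 = 632.225. Posterior variance = 1/(0.00066692+0.00152707) = 455.789, so SD = 21.349.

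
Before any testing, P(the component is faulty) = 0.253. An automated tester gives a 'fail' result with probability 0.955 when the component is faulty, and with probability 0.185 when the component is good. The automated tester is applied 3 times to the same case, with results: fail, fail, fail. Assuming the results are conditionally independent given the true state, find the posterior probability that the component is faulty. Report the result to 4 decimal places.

With H the event that the component is faulty, the joint likelihood of the observed sequence is P(data|H) = 0.955·0.955·0.955 = 0.87098 and P(data|¬H) = 0.185·0.185·0.185 = 0.0063316.
Bayes: P(H|data) = 0.253·0.87098 / (0.253·0.87098 + 0.747·0.0063316) = 0.22036/0.22509 = 0.9790.

Posterior P(H) ≈ 0.9790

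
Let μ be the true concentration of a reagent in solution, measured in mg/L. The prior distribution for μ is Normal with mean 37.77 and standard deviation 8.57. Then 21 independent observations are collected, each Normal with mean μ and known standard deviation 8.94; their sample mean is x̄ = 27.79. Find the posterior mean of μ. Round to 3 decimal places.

With known σ, the Normal prior is conjugate. Weight on the data is w = (n/σ²)/(n/σ² + 1/τ₀²) = 0.262751/(0.262751+0.0136156) = 0.95073.
Posterior mean = w·x̄ + (1−w)·μ₀ = 0.95073·27.79 + 0.049267·37.77 = 28.282.

Posterior mean ≈ 28.282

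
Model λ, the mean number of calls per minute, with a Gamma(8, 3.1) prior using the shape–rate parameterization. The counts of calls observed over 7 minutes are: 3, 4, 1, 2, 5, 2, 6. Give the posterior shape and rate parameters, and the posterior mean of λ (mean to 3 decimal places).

Posterior: Gamma(shape=31, rate=10.1); mean ≈ 3.069

The Poisson likelihood adds the total count to the shape and the number of exposure periods to the rate. Here ∑xᵢ = 23 and n = 7, so shape 8→31 and rate 3.1→10.1.
E[λ | data] = 31/10.1 = 3.069.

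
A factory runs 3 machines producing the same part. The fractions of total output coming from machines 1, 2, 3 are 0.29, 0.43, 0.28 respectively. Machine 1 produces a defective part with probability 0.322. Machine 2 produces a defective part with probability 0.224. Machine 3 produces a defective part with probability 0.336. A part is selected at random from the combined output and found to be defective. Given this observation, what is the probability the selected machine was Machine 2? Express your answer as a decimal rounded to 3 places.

Posterior probability ≈ 0.339

P(defective|M1) = 0.322; P(defective|M2) = 0.224; P(defective|M3) = 0.336.
Prior × likelihood for each source: 0.29·0.322=0.09338, 0.43·0.224=0.09632, 0.28·0.336=0.09408. Summing gives P(defective) = 0.28378.
P(Machine 2 | defective) = 0.09632 / 0.28378 = 0.339.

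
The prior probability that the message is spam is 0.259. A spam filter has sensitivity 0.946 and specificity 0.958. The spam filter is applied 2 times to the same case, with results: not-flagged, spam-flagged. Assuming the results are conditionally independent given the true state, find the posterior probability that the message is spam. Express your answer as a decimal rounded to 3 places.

Let H be the event that the message is spam; start with P(H) = 0.259. P('spam-flagged'|H) = 0.946, P('spam-flagged'|¬H) = 0.042.
Update on result 1 ('not-flagged'): P(H) ← 0.054·0.2590 / (0.054·0.2590 + 0.958·0.7410) = 0.013986/0.72386 = 0.0193.
Update on result 2 ('spam-flagged'): P(H) ← 0.946·0.0193 / (0.946·0.0193 + 0.042·0.9807) = 0.018278/0.059466 = 0.3074.

Posterior P(H) ≈ 0.307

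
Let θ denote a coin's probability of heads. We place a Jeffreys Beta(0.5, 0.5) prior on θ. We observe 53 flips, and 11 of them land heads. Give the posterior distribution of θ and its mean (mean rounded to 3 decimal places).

Posterior: Beta(11.5, 42.5); mean ≈ 0.213

Observing 11 successes and 42 failures updates Beta(0.5, 0.5) by adding the success and failure counts to the two shape parameters: α = 0.5+11 = 11.5, β = 0.5+42 = 42.5.
Posterior mean = α/(α+β) = 11.5/54 = 0.213.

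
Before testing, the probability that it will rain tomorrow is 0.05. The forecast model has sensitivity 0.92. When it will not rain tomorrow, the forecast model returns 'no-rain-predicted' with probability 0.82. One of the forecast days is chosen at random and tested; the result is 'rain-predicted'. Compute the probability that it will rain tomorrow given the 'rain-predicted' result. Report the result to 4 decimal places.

Let H be the event that it will rain tomorrow. P(H) = 0.05, so P(¬H) = 0.95. With E the 'rain-predicted' result, P(E|H) = 0.92 and P(E|¬H) = 0.18.
P(E) = 0.92·0.05 + 0.18·0.95 = 0.046000 + 0.17100 = 0.21700.
By Bayes' theorem, P(H|E) = 0.046000 / 0.21700 = 0.2120.

P(H | E) ≈ 0.2120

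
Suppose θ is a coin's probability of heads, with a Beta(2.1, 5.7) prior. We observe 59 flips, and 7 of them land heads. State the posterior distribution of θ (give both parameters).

Observing 7 successes and 52 failures updates Beta(2.1, 5.7) by adding the success and failure counts to the two shape parameters: α = 2.1+7 = 9.1, β = 5.7+52 = 57.7.

Posterior: Beta(9.1, 57.7)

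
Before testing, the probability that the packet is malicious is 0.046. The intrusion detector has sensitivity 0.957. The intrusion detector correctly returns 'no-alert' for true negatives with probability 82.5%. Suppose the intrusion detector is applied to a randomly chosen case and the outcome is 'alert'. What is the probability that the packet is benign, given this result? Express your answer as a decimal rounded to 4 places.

Write H for 'the packet is malicious'. Prior odds H:¬H = 0.046/0.954 = 0.048218. For the 'alert' outcome, the likelihood ratio is 0.957/0.175 = 5.4686.
Posterior odds = 0.048218 × 5.4686 = 0.26368, so P(H|E) = 0.26368/(1+0.26368) = 0.2087. Then P(¬H|E) = 1 − 0.2087 = 0.7913.

P(¬H | E) ≈ 0.7913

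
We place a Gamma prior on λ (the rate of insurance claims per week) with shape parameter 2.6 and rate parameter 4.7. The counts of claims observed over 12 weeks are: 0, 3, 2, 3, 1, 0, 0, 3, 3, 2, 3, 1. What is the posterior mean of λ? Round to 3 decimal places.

Posterior mean ≈ 1.413

The Poisson likelihood adds the total count to the shape and the number of exposure periods to the rate. Here ∑xᵢ = 21 and n = 12, so shape 2.6→23.6 and rate 4.7→16.7.
Posterior mean = shape/rate = 23.6/16.7 = 1.413.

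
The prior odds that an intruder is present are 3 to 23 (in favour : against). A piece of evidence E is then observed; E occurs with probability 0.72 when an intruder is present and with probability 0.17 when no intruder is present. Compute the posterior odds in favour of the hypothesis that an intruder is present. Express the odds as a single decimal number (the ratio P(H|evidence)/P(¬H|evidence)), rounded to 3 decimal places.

Prior odds = 3/23 = 0.13043. In log-odds, ln(0.13043) = -2.0369.
Add log likelihood ratio: ln(4.2353) = 1.4435.
Posterior log-odds = -0.59343, so posterior odds = exp(-0.59343) = 0.55243.

Posterior odds ≈ 0.552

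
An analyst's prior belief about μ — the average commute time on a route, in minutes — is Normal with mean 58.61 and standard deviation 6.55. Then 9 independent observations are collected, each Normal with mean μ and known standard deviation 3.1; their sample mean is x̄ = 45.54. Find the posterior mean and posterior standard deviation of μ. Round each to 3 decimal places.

Posterior mean ≈ 45.857; posterior SD ≈ 1.021

With known σ, the Normal prior is conjugate. Weight on the data is w = (n/σ²)/(n/σ² + 1/τ₀²) = 0.936524/(0.936524+0.0233087) = 0.97572.
Posterior mean = w·x̄ + (1−w)·μ₀ = 0.97572·45.54 + 0.024284·58.61 = 45.857. Posterior variance = 1/(0.936524+0.0233087) = 1.04185, so SD = 1.021.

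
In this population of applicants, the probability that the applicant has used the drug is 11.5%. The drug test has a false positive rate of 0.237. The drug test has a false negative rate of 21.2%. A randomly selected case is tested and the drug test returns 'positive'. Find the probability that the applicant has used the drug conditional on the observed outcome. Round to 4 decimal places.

Write H for 'the applicant has used the drug'. Prior odds H:¬H = 0.115/0.885 = 0.12994. For the 'positive' outcome, the likelihood ratio is 0.788/0.237 = 3.3249.
Posterior odds = 0.12994 × 3.3249 = 0.43205, so P(H|E) = 0.43205/(1+0.43205) = 0.3017.

P(H | E) ≈ 0.3017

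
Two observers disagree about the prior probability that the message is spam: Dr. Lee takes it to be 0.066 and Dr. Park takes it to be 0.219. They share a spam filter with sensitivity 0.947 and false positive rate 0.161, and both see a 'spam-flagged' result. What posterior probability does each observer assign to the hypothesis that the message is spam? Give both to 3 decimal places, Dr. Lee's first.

Dr. Lee: 0.294; Dr. Park: 0.623

The likelihood ratio for a 'spam-flagged' result is 0.947/0.161 = 5.8820.
Dr. Lee: prior odds 0.066/0.934 = 0.070664; posterior odds 0.41564; posterior probability 0.294.
Dr. Park: prior odds 0.219/0.781 = 0.28041; posterior odds 1.6494; posterior probability 0.623.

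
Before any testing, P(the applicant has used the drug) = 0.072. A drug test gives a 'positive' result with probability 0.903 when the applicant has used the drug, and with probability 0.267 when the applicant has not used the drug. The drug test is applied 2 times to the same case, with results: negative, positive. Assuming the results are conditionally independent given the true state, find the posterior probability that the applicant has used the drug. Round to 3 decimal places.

With H the event that the applicant has used the drug, the joint likelihood of the observed sequence is P(data|H) = 0.097·0.903 = 0.087591 and P(data|¬H) = 0.733·0.267 = 0.19571.
Bayes: P(H|data) = 0.072·0.087591 / (0.072·0.087591 + 0.928·0.19571) = 0.0063066/0.18793 = 0.0336.

Posterior P(H) ≈ 0.034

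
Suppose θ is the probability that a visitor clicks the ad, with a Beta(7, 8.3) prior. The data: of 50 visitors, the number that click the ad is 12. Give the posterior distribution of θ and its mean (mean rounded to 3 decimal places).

Posterior: Beta(19, 46.3); mean ≈ 0.291

Observing 12 successes and 38 failures updates Beta(7, 8.3) by adding the success and failure counts to the two shape parameters: α = 7+12 = 19, β = 8.3+38 = 46.3.
E[θ | data] = 19/(19+46.3) = 0.291.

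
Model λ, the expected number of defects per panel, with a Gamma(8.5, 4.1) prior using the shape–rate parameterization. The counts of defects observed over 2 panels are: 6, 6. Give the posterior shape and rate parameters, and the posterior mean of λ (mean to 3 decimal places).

Posterior: Gamma(shape=20.5, rate=6.1); mean ≈ 3.361

The Poisson likelihood adds the total count to the shape and the number of exposure periods to the rate. Here ∑xᵢ = 12 and n = 2, so shape 8.5→20.5 and rate 4.1→6.1.
Posterior mean = shape/rate = 20.5/6.1 = 3.361.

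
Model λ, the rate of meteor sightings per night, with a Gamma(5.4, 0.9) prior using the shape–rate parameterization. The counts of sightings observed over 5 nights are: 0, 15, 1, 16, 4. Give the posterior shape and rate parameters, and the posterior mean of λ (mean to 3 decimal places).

Posterior: Gamma(shape=41.4, rate=5.9); mean ≈ 7.017

Total count ∑xᵢ = 36 over n = 5 nights.
Gamma is conjugate to the Poisson likelihood: posterior is Gamma(shape = 5.4+36 = 41.4, rate = 0.9+5 = 5.9).
Posterior mean = shape/rate = 41.4/5.9 = 7.017.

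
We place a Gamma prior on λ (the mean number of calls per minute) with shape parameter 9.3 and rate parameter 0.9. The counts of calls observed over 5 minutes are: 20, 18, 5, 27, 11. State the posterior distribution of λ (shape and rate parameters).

The Poisson likelihood adds the total count to the shape and the number of exposure periods to the rate. Here ∑xᵢ = 81 and n = 5, so shape 9.3→90.3 and rate 0.9→5.9.

Posterior: Gamma(shape=90.3, rate=5.9)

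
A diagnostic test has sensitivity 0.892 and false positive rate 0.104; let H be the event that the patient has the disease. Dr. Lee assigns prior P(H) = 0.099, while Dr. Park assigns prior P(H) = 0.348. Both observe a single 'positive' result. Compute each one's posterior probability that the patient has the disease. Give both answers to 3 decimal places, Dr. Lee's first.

The likelihood ratio for a 'positive' result is 0.892/0.104 = 8.5769.
Dr. Lee: prior odds 0.099/0.901 = 0.10988; posterior odds 0.94241; posterior probability 0.485.
Dr. Park: prior odds 0.348/0.652 = 0.53374; posterior odds 4.5779; posterior probability 0.821.

Dr. Lee: 0.485; Dr. Park: 0.821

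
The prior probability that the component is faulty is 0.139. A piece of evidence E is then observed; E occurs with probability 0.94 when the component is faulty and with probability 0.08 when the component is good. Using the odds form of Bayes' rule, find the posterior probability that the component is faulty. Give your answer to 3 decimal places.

Posterior probability ≈ 0.655

Prior odds = 0.139/(1−0.139) = 0.16144.
Likelihood ratio for E = 0.94/0.08 = 11.750.
Posterior odds = prior odds × LR = 1.8969.
Posterior probability = odds/(1+odds) = 1.8969/2.8969 = 0.655.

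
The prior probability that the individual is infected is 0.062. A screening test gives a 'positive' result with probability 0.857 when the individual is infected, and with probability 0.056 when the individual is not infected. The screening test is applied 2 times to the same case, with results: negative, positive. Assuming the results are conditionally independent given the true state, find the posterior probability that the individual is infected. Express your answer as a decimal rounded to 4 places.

Posterior P(H) ≈ 0.1329

With H the event that the individual is infected, the joint likelihood of the observed sequence is P(data|H) = 0.143·0.857 = 0.12255 and P(data|¬H) = 0.944·0.056 = 0.052864.
Bayes: P(H|data) = 0.062·0.12255 / (0.062·0.12255 + 0.938·0.052864) = 0.0075982/0.057185 = 0.1329.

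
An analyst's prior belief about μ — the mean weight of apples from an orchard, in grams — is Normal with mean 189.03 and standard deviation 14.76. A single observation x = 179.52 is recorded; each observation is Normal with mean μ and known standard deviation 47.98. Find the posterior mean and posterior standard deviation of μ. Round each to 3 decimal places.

With known σ, the Normal prior is conjugate. Weight on the data is w = (n/σ²)/(n/σ² + 1/τ₀²) = 0.00043439/(0.00043439+0.00459015) = 0.086454.
Posterior mean = w·x̄ + (1−w)·μ₀ = 0.086454·179.52 + 0.91355·189.03 = 188.208. Posterior variance = 1/(0.00043439+0.00459015) = 199.023, so SD = 14.108.

Posterior mean ≈ 188.208; posterior SD ≈ 14.108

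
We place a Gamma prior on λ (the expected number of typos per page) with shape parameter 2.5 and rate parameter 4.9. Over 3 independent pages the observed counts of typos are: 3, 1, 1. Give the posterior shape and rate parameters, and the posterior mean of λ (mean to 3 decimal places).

Posterior: Gamma(shape=7.5, rate=7.9); mean ≈ 0.949

The Poisson likelihood adds the total count to the shape and the number of exposure periods to the rate. Here ∑xᵢ = 5 and n = 3, so shape 2.5→7.5 and rate 4.9→7.9.
E[λ | data] = 7.5/7.9 = 0.949.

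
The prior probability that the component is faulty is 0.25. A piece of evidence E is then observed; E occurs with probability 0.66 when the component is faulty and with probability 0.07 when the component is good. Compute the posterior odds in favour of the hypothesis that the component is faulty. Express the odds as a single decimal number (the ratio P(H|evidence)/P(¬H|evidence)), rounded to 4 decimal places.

Posterior odds ≈ 3.1429

Prior odds = 0.25/(1−0.25) = 0.33333.
Likelihood ratio for E = 0.66/0.07 = 9.4286.
Posterior odds = prior odds × LR = 3.1429.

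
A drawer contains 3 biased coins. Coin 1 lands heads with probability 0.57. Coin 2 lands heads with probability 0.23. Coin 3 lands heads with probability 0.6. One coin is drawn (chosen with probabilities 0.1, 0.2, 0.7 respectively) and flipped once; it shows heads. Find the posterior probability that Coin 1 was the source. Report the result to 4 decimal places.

Tabulate prior·likelihood by source: [1] prior 0.1, lik 0.57, product 0.05700; [2] prior 0.2, lik 0.23, product 0.04600; [3] prior 0.7, lik 0.6, product 0.4200.
Normalizing constant = 0.52300; the posterior for Coin 1 is its product over the sum, 0.05700/0.52300 = 0.1090.

Posterior probability ≈ 0.1090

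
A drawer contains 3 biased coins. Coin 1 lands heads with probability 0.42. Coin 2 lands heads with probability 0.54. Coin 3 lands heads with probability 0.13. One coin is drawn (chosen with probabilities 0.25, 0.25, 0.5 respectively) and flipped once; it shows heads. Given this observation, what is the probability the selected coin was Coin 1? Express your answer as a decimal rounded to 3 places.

Tabulate prior·likelihood by source: [1] prior 0.25, lik 0.42, product 0.1050; [2] prior 0.25, lik 0.54, product 0.1350; [3] prior 0.5, lik 0.13, product 0.06500.
Normalizing constant = 0.30500; the posterior for Coin 1 is its product over the sum, 0.1050/0.30500 = 0.344.

Posterior probability ≈ 0.344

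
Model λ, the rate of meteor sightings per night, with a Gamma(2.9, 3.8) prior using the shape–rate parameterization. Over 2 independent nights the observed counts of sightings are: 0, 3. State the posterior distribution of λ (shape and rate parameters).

The Poisson likelihood adds the total count to the shape and the number of exposure periods to the rate. Here ∑xᵢ = 3 and n = 2, so shape 2.9→5.9 and rate 3.8→5.8.

Posterior: Gamma(shape=5.9, rate=5.8)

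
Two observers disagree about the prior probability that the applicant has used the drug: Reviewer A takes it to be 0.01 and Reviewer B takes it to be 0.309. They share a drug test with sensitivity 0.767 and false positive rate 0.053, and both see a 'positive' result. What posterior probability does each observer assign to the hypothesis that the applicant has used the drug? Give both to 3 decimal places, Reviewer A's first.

P('+'|H) = 0.767, P('+'|¬H) = 0.053.
Reviewer A: numerator 0.767·0.01 = 0.0076700; evidence = 0.0076700+0.053·0.99 = 0.060140; posterior = 0.128.
Reviewer B: numerator 0.767·0.309 = 0.23700; evidence = 0.23700+0.053·0.691 = 0.27363; posterior = 0.866.

Reviewer A: 0.128; Reviewer B: 0.866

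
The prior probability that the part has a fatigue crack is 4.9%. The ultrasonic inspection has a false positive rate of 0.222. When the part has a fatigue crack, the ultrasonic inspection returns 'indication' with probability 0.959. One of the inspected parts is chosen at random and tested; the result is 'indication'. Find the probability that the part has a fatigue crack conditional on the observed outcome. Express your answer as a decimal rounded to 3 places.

P(H | E) ≈ 0.182

Write H for 'the part has a fatigue crack'. Prior odds H:¬H = 0.049/0.951 = 0.051525. For the 'indication' outcome, the likelihood ratio is 0.959/0.222 = 4.3198.
Posterior odds = 0.051525 × 4.3198 = 0.22258, so P(H|E) = 0.22258/(1+0.22258) = 0.182.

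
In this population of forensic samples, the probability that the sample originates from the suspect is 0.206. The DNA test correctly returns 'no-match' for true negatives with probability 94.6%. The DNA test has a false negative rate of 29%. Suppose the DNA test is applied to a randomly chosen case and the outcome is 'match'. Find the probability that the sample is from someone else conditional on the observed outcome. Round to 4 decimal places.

Write H for 'the sample originates from the suspect'. Prior odds H:¬H = 0.206/0.794 = 0.25945. For the 'match' outcome, the likelihood ratio is 0.71/0.054 = 13.148.
Posterior odds = 0.25945 × 13.148 = 3.4112, so P(H|E) = 3.4112/(1+3.4112) = 0.7733. Then P(¬H|E) = 1 − 0.7733 = 0.2267.

P(¬H | E) ≈ 0.2267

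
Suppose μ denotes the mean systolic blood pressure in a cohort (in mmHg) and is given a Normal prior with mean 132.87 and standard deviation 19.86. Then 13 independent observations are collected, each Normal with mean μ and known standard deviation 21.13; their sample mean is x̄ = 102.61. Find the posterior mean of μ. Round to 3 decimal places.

With known σ, the Normal prior is conjugate. Weight on the data is w = (n/σ²)/(n/σ² + 1/τ₀²) = 0.0291168/(0.0291168+0.00253537) = 0.91990.
Posterior mean = w·x̄ + (1−w)·μ₀ = 0.91990·102.61 + 0.080101·132.87 = 105.034.

Posterior mean ≈ 105.034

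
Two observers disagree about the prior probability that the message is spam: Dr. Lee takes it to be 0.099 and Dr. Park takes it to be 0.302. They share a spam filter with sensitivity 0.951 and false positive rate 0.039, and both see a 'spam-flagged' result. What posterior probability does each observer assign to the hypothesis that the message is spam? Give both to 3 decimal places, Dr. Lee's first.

The likelihood ratio for a 'spam-flagged' result is 0.951/0.039 = 24.385.
Dr. Lee: prior odds 0.099/0.901 = 0.10988; posterior odds 2.6793; posterior probability 0.728.
Dr. Park: prior odds 0.302/0.698 = 0.43266; posterior odds 10.550; posterior probability 0.913.

Dr. Lee: 0.728; Dr. Park: 0.913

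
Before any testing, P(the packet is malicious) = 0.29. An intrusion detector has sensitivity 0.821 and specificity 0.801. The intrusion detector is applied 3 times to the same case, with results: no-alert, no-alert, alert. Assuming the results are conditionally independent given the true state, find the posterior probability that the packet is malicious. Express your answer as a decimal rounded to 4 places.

Posterior P(H) ≈ 0.0776

With H the event that the packet is malicious, the joint likelihood of the observed sequence is P(data|H) = 0.179·0.179·0.821 = 0.026306 and P(data|¬H) = 0.801·0.801·0.199 = 0.12768.
Bayes: P(H|data) = 0.29·0.026306 / (0.29·0.026306 + 0.71·0.12768) = 0.0076286/0.098280 = 0.0776.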